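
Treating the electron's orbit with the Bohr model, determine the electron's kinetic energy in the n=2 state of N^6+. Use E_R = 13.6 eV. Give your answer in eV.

For a Coulomb orbit the virial theorem gives K = −E_n.
E_n = −E_R·Z²/n², so K = E_R·Z²/n² = 13.6 × 7²/2² = 167 eV

167 eV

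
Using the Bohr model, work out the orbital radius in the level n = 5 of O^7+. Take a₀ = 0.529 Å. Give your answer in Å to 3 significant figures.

1.65 Å

r_n = n²a₀/Z = 5² × 0.529 / 8
    = 25 × 0.529 / 8 = 1.65 Å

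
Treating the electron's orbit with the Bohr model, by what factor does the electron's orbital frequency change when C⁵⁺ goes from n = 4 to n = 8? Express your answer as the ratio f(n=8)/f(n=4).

f ∝ Z^2 · n^-3; with Z fixed, f ∝ n^-3.
f(n=8)/f(n=4) = (8/4)^-3 = 1/8

1/8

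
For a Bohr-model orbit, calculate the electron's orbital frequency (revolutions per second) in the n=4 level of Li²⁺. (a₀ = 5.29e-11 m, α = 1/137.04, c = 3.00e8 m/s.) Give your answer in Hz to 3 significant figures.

9.26e14 Hz

r = n²a₀/Z = 2.82e-10 m, v = Zαc/n = 1.64e6 m/s
f = v/(2πr) = 9.26e14 Hz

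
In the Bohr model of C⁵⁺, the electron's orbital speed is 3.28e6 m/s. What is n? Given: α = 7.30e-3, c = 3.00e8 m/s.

v_n = Zαc/n ⇒ n = Zαc/v = 6 × 0.00730 × 3.00e8 / 3.28e6 ≈ 4.01
n = 4

4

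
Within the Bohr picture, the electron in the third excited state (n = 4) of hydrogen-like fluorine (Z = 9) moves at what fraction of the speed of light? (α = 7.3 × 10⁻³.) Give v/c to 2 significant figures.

0.016

v_n = Zαc/n, so v/c = Zα/n = 9 × 0.0073 / 4 = 0.016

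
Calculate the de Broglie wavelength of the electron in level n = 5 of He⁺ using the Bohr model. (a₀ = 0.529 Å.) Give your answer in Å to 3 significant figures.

The Bohr quantisation condition is nλ = 2πr_n.
r_n = n²a₀/Z = 6.61 Å
λ = 2πr_n/n = 2π·6.61/5 = 8.31 Å

8.31 Å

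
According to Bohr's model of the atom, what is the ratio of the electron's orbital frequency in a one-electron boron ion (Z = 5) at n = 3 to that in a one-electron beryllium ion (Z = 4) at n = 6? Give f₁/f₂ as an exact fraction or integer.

f ∝ Z^2 · n^-3
f₁/f₂ = (5/4)^2 · (3/6)^-3 = 25/2

25/2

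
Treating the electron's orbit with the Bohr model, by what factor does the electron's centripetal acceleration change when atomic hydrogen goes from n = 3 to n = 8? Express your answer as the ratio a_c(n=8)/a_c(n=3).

a_c ∝ Z^3 · n^-4; with Z fixed, a_c ∝ n^-4.
a_c(n=8)/a_c(n=3) = (8/3)^-4 = 81/4096

81/4096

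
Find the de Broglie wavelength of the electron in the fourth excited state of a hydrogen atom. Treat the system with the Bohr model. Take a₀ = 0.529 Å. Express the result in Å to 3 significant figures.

The Bohr quantisation condition is nλ = 2πr_n.
r_n = n²a₀/Z = 13.2 Å
λ = 2πr_n/n = 2π·13.2/5 = 16.6 Å

16.6 Å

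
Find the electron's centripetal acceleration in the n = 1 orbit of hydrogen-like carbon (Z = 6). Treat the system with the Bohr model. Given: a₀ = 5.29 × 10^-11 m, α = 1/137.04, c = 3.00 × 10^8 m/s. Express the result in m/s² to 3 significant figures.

1.96 × 10^25 m/s²

r = n²a₀/Z = 8.82 × 10^-12 m, v = Zαc/n = 1.31 × 10^7 m/s
a = v²/r = (1.31 × 10^7)² / 8.82 × 10^-12 = 1.96 × 10^25 m/s²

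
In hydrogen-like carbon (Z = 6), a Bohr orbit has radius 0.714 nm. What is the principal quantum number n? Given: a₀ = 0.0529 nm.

9

r_n = n²a₀/Z ⇒ n² = rZ/a₀ = 0.714 × 6 / 0.0529 ≈ 80.98
n = 9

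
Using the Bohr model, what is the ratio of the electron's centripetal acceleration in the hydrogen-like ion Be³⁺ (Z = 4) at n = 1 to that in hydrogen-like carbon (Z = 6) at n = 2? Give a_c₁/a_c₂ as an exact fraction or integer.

128/27

a_c ∝ Z^3 · n^-4
a_c₁/a_c₂ = (4/6)^3 · (1/2)^-4 = 128/27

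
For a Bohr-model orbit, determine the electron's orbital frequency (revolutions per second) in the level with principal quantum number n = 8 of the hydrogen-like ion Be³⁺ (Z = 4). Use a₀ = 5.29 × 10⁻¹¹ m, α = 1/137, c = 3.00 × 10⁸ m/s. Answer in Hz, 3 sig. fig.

r = n²a₀/Z = 8.46 × 10⁻¹⁰ m, v = Zαc/n = 1.09 × 10⁶ m/s
f = v/(2πr) = 2.06 × 10¹⁴ Hz

2.06 × 10¹⁴ Hz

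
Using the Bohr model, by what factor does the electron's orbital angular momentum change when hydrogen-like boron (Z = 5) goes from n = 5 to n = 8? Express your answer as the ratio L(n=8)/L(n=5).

L = nℏ depends only on n, so L ∝ n.
L(n=8)/L(n=5) = (8/5)^1 = 8/5

8/5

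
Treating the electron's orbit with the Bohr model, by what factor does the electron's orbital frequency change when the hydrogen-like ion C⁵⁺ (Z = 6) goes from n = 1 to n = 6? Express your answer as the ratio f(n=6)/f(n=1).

f ∝ Z^2 · n^-3; with Z fixed, f ∝ n^-3.
f(n=6)/f(n=1) = (6/1)^-3 = 1/216

1/216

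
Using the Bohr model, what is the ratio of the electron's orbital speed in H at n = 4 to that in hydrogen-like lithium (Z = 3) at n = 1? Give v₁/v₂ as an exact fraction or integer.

v ∝ Z^1 · n^-1
v₁/v₂ = (1/3)^1 · (4/1)^-1 = 1/12

1/12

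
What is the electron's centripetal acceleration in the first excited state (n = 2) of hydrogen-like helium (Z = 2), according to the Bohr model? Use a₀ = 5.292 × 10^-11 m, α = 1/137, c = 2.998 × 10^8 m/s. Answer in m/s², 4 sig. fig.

r = n²a₀/Z = 1.058 × 10^-10 m, v = Zαc/n = 2.188 × 10^6 m/s
a = v²/r = (2.188 × 10^6)² / 1.058 × 10^-10 = 4.525 × 10^22 m/s²

4.525 × 10^22 m/s²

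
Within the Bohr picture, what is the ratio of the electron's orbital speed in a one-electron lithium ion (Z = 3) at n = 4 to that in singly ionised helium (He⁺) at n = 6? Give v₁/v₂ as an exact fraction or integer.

v ∝ Z^1 · n^-1
v₁/v₂ = (3/2)^1 · (4/6)^-1 = 9/4

9/4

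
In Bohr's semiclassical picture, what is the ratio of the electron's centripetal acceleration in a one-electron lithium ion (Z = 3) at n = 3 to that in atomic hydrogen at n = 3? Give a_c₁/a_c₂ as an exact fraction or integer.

a_c ∝ Z^3 · n^-4
a_c₁/a_c₂ = (3/1)^3 · (3/3)^-4 = 27

27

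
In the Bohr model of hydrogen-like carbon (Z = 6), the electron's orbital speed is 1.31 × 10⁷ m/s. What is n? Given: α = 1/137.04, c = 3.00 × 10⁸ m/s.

v_n = Zαc/n ⇒ n = Zαc/v = 6 × 0.00730 × 3.00 × 10⁸ / 1.31 × 10⁷ ≈ 1.00
n = 1

1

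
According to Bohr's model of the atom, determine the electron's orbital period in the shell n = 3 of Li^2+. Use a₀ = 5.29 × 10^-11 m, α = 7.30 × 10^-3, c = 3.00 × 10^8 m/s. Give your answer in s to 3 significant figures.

4.55 × 10^-16 s

r = n²a₀/Z = 3²·5.29 × 10^-11/3 = 1.59 × 10^-10 m
v = Zαc/n = 3·0.00730·3.00 × 10^8/3 = 2.19 × 10^6 m/s
T = 2πr/v = 4.55 × 10^-16 s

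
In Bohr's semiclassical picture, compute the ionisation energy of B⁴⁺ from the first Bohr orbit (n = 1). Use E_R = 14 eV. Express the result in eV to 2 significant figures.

350 eV

E_n = −E_R·Z²/n² = −14 × 5²/1² eV = -350 eV
Ionisation energy = −E_n = 350 eV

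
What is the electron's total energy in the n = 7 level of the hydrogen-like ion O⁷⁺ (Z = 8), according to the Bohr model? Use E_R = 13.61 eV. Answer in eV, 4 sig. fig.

E_n = −E_R·Z²/n² = −13.61 × 8²/7² = -17.78 eV

-17.78 eV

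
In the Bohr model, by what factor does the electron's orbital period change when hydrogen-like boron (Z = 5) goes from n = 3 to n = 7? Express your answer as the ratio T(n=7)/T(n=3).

T ∝ Z^-2 · n^3; with Z fixed, T ∝ n^3.
T(n=7)/T(n=3) = (7/3)^3 = 343/27

343/27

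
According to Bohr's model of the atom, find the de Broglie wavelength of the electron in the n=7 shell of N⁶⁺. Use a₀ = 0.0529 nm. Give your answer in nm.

The Bohr quantisation condition is nλ = 2πr_n.
r_n = n²a₀/Z = 0.370 nm
λ = 2πr_n/n = 2π·0.370/7 = 0.332 nm

0.332 nm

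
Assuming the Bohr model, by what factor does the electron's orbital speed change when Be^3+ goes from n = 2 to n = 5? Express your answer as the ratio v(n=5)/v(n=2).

v ∝ Z^1 · n^-1; with Z fixed, v ∝ n^-1.
v(n=5)/v(n=2) = (5/2)^-1 = 2/5

2/5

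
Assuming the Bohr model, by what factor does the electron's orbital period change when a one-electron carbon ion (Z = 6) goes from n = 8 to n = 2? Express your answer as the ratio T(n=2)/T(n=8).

T ∝ Z^-2 · n^3; with Z fixed, T ∝ n^3.
T(n=2)/T(n=8) = (2/8)^3 = 1/64

1/64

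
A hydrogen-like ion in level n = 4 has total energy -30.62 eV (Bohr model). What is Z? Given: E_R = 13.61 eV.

6

E_n = −E_R Z²/n² ⇒ Z² = −E_n n²/E_R = 30.62 × 4² / 13.61 ≈ 36.00
Z = 6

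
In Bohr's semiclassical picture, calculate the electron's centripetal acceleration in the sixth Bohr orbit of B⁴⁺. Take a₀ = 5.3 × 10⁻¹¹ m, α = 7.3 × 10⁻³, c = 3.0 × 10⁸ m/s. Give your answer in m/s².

8.7 × 10²¹ m/s²

r = n²a₀/Z = 3.8 × 10⁻¹⁰ m, v = Zαc/n = 1.8 × 10⁶ m/s
a = v²/r = (1.8 × 10⁶)² / 3.8 × 10⁻¹⁰ = 8.7 × 10²¹ m/s²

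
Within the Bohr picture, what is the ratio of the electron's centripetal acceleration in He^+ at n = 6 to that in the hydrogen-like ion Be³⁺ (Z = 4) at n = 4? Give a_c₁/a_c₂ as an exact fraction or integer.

2/81

a_c ∝ Z^3 · n^-4
a_c₁/a_c₂ = (2/4)^3 · (6/4)^-4 = 2/81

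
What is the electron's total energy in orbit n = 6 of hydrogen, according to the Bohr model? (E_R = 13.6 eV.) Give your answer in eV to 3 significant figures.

E_n = −E_R·Z²/n² = −13.6 × 1²/6² = -0.378 eV

-0.378 eV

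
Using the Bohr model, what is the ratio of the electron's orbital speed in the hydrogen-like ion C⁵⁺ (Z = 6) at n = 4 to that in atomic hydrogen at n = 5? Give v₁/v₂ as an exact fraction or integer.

v ∝ Z^1 · n^-1
v₁/v₂ = (6/1)^1 · (4/5)^-1 = 15/2

15/2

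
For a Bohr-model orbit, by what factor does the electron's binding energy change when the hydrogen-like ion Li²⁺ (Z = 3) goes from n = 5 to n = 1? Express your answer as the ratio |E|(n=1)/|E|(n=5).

25

|E| ∝ Z^2 · n^-2; with Z fixed, |E| ∝ n^-2.
|E|(n=1)/|E|(n=5) = (1/5)^-2 = 25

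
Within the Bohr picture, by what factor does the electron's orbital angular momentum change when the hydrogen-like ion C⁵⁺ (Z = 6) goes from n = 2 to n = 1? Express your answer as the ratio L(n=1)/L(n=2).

1/2

L = nℏ depends only on n, so L ∝ n.
L(n=1)/L(n=2) = (1/2)^1 = 1/2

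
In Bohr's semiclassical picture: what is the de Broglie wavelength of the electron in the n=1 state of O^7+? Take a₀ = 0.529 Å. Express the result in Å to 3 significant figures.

0.415 Å

The Bohr quantisation condition is nλ = 2πr_n.
r_n = n²a₀/Z = 0.0661 Å
λ = 2πr_n/n = 2π·0.0661/1 = 0.415 Å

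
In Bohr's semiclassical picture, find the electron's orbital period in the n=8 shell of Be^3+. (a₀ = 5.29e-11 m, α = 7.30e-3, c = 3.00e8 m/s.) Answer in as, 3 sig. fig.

4860 as

r = n²a₀/Z = 8²·5.29e-11/4 = 8.46e-10 m
v = Zαc/n = 4·0.00730·3.00e8/8 = 1.09e6 m/s
T = 2πr/v = 4.86e-15 s = 4860 as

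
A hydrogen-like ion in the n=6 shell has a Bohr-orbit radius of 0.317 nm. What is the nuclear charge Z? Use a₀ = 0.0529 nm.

6

r_n = n²a₀/Z ⇒ Z = n²a₀/r = 6² × 0.0529 / 0.317 ≈ 6.01
Z = 6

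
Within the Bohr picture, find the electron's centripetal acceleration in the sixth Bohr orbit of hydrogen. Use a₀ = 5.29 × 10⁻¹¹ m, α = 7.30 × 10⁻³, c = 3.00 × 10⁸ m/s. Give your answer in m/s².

7.00 × 10¹⁹ m/s²

r = n²a₀/Z = 1.90 × 10⁻⁹ m, v = Zαc/n = 3.65 × 10⁵ m/s
a = v²/r = (3.65 × 10⁵)² / 1.90 × 10⁻⁹ = 7.00 × 10¹⁹ m/s²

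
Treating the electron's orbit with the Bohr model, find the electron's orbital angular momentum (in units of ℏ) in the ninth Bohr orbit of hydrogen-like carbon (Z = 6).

L_n = nℏ, so L/ℏ = n = 9.

9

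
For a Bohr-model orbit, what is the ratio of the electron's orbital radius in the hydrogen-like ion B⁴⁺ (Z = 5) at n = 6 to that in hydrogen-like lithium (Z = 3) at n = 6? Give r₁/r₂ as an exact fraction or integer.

3/5

r ∝ Z^-1 · n^2
r₁/r₂ = (5/3)^-1 · (6/6)^2 = 3/5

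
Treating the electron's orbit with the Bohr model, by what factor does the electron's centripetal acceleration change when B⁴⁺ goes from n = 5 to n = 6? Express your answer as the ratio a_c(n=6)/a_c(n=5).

a_c ∝ Z^3 · n^-4; with Z fixed, a_c ∝ n^-4.
a_c(n=6)/a_c(n=5) = (6/5)^-4 = 625/1296

625/1296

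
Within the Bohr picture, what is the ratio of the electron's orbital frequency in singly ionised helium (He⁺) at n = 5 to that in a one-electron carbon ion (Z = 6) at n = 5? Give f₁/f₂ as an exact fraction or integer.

1/9

f ∝ Z^2 · n^-3
f₁/f₂ = (2/6)^2 · (5/5)^-3 = 1/9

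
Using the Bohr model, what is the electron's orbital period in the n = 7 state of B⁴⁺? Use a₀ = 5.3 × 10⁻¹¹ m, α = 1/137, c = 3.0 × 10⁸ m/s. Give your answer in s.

r = n²a₀/Z = 7²·5.3 × 10⁻¹¹/5 = 5.2 × 10⁻¹⁰ m
v = Zαc/n = 5·0.0073·3.0 × 10⁸/7 = 1.6 × 10⁶ m/s
T = 2πr/v = 2.1 × 10⁻¹⁵ s

2.1 × 10⁻¹⁵ s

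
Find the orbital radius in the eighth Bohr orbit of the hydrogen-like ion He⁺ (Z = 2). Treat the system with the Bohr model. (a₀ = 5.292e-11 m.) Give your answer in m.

1.693e-9 m

r_n = n²a₀/Z = 8² × 5.292e-11 / 2
    = 64 × 5.292e-11 / 2 = 1.693e-9 m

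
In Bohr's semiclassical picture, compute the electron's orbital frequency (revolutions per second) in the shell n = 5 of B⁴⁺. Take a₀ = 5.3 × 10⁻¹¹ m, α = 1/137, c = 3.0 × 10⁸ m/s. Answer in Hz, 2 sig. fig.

1.3 × 10¹⁵ Hz

r = n²a₀/Z = 2.6 × 10⁻¹⁰ m, v = Zαc/n = 2.2 × 10⁶ m/s
f = v/(2πr) = 1.3 × 10¹⁵ Hz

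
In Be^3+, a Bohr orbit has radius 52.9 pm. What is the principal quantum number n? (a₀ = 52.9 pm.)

r_n = n²a₀/Z ⇒ n² = rZ/a₀ = 52.9 × 4 / 52.9 ≈ 4.00
n = 2

2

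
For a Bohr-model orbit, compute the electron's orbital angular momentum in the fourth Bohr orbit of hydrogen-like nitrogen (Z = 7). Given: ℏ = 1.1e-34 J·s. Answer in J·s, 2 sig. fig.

L_n = nℏ = 4 × 1.1e-34 = 4.4e-34 J·s

4.4e-34 J·s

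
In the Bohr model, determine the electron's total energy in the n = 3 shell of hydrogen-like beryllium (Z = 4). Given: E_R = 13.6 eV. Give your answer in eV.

-24.2 eV

E_n = −E_R·Z²/n² = −13.6 × 4²/3² = -24.2 eV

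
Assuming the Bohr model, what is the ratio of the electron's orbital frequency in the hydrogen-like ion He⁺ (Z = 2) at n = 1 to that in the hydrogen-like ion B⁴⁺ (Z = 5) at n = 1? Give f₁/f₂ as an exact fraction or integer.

f ∝ Z^2 · n^-3
f₁/f₂ = (2/5)^2 · (1/1)^-3 = 4/25

4/25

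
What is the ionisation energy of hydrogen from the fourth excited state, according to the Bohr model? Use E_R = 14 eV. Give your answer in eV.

E_n = −E_R·Z²/n² = −14 × 1²/5² eV = -0.56 eV
Ionisation energy = −E_n = 0.56 eV

0.56 eV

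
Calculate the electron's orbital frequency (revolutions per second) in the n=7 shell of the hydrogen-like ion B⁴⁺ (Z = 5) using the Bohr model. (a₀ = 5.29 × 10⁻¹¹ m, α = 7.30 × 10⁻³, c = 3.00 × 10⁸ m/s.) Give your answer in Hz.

4.80 × 10¹⁴ Hz

r = n²a₀/Z = 5.18 × 10⁻¹⁰ m, v = Zαc/n = 1.56 × 10⁶ m/s
f = v/(2πr) = 4.80 × 10¹⁴ Hz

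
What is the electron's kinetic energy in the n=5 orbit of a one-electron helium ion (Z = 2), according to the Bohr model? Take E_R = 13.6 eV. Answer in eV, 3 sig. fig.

2.18 eV

For a Coulomb orbit the virial theorem gives K = −E_n.
E_n = −E_R·Z²/n², so K = E_R·Z²/n² = 13.6 × 2²/5² = 2.18 eV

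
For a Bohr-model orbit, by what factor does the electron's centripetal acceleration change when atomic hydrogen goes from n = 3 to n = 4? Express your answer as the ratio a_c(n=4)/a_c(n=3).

a_c ∝ Z^3 · n^-4; with Z fixed, a_c ∝ n^-4.
a_c(n=4)/a_c(n=3) = (4/3)^-4 = 81/256

81/256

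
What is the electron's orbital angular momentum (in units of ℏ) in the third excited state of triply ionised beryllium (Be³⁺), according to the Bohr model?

L_n = nℏ, so L/ℏ = n = 4.

4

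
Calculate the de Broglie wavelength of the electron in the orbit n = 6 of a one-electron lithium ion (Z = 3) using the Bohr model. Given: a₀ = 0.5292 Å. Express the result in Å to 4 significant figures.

The Bohr quantisation condition is nλ = 2πr_n.
r_n = n²a₀/Z = 6.350 Å
λ = 2πr_n/n = 2π·6.350/6 = 6.650 Å

6.650 Å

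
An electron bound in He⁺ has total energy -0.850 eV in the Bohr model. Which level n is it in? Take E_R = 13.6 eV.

E_n = −E_R Z²/n² ⇒ n² = E_R Z²/(−E_n) = 13.6 × 2² / 0.850 ≈ 64.00
n = 8

8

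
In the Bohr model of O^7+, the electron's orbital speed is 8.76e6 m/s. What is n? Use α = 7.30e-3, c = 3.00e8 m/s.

2

v_n = Zαc/n ⇒ n = Zαc/v = 8 × 0.00730 × 3.00e8 / 8.76e6 ≈ 2.00
n = 2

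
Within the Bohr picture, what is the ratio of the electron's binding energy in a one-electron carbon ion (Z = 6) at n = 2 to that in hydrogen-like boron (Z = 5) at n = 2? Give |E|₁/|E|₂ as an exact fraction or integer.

|E| ∝ Z^2 · n^-2
|E|₁/|E|₂ = (6/5)^2 · (2/2)^-2 = 36/25

36/25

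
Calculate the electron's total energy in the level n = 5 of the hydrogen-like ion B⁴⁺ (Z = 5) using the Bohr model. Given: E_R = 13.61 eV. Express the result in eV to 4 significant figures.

E_n = −E_R·Z²/n² = −13.61 × 5²/5² = -13.61 eV

-13.61 eV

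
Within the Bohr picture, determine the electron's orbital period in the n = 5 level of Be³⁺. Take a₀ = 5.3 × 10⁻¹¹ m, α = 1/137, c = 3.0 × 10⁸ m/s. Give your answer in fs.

1.2 fs

r = n²a₀/Z = 5²·5.3 × 10⁻¹¹/4 = 3.3 × 10⁻¹⁰ m
v = Zαc/n = 4·0.0073·3.0 × 10⁸/5 = 1.8 × 10⁶ m/s
T = 2πr/v = 1.2 × 10⁻¹⁵ s = 1.2 fs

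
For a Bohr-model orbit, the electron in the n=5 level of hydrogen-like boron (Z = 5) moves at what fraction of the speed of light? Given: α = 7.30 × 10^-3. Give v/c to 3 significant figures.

0.00730

v_n = Zαc/n, so v/c = Zα/n = 5 × 0.00730 / 5 = 0.00730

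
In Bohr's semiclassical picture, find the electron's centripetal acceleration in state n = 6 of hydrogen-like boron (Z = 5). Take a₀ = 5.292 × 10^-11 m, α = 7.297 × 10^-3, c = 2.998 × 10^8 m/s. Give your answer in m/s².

8.722 × 10^21 m/s²

r = n²a₀/Z = 3.810 × 10^-10 m, v = Zαc/n = 1.823 × 10^6 m/s
a = v²/r = (1.823 × 10^6)² / 3.810 × 10^-10 = 8.722 × 10^21 m/s²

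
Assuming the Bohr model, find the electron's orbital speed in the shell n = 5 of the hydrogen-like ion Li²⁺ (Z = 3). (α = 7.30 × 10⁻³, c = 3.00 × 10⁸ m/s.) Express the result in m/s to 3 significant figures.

1.31 × 10⁶ m/s

v_n = Zαc/n = 3 × 0.00730 × 3.00 × 10⁸ / 5
    = 1.31 × 10⁶ m/s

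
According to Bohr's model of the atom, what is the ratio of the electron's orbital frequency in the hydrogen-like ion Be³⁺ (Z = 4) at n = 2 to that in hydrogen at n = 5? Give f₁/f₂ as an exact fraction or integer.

f ∝ Z^2 · n^-3
f₁/f₂ = (4/1)^2 · (2/5)^-3 = 250

250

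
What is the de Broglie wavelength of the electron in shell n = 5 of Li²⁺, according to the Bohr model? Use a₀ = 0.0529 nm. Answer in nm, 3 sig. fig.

The Bohr quantisation condition is nλ = 2πr_n.
r_n = n²a₀/Z = 0.441 nm
λ = 2πr_n/n = 2π·0.441/5 = 0.554 nm

0.554 nm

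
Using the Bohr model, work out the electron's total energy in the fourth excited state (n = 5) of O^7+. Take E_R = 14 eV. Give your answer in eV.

E_n = −E_R·Z²/n² = −14 × 8²/5² = -36 eV

-36 eV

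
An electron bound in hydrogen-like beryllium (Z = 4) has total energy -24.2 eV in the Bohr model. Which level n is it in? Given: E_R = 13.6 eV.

E_n = −E_R Z²/n² ⇒ n² = E_R Z²/(−E_n) = 13.6 × 4² / 24.2 ≈ 8.99
n = 3

3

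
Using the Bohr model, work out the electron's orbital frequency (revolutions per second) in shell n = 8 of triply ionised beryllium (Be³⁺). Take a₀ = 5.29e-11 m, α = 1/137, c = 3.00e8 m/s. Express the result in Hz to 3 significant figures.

2.06e14 Hz

r = n²a₀/Z = 8.46e-10 m, v = Zαc/n = 1.09e6 m/s
f = v/(2πr) = 2.06e14 Hz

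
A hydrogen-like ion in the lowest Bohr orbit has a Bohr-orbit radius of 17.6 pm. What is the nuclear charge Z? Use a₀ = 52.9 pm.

r_n = n²a₀/Z ⇒ Z = n²a₀/r = 1² × 52.9 / 17.6 ≈ 3.01
Z = 3

3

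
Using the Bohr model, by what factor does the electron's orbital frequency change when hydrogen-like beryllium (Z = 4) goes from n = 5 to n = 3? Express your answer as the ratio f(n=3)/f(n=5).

125/27

f ∝ Z^2 · n^-3; with Z fixed, f ∝ n^-3.
f(n=3)/f(n=5) = (3/5)^-3 = 125/27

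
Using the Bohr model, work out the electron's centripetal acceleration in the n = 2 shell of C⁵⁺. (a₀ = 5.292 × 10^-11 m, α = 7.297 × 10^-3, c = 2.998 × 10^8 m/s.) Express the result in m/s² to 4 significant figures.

1.221 × 10^24 m/s²

r = n²a₀/Z = 3.528 × 10^-11 m, v = Zαc/n = 6.563 × 10^6 m/s
a = v²/r = (6.563 × 10^6)² / 3.528 × 10^-11 = 1.221 × 10^24 m/s²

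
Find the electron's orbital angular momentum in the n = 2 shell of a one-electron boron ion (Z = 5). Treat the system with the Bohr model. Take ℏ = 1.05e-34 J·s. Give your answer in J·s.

L_n = nℏ = 2 × 1.05e-34 = 2.10e-34 J·s

2.10e-34 J·s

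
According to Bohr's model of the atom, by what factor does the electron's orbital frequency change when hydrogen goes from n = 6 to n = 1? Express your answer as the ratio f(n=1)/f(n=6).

f ∝ Z^2 · n^-3; with Z fixed, f ∝ n^-3.
f(n=1)/f(n=6) = (1/6)^-3 = 216

216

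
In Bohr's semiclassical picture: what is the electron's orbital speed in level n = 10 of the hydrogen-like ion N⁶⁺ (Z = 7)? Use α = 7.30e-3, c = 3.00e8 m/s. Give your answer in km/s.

v_n = Zαc/n = 7 × 0.00730 × 3.00e8 / 10
    = 1530 km/s

1530 km/s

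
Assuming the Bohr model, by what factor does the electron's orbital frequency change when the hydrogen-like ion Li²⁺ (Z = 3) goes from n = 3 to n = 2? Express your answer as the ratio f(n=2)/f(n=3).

27/8

f ∝ Z^2 · n^-3; with Z fixed, f ∝ n^-3.
f(n=2)/f(n=3) = (2/3)^-3 = 27/8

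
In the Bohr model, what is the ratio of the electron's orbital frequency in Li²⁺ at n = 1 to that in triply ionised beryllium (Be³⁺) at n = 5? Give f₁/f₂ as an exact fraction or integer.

f ∝ Z^2 · n^-3
f₁/f₂ = (3/4)^2 · (1/5)^-3 = 1125/16

1125/16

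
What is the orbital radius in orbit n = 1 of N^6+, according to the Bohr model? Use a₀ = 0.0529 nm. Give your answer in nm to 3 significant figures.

0.00756 nm

r_n = n²a₀/Z = 1² × 0.0529 / 7
    = 1 × 0.0529 / 7 = 0.00756 nm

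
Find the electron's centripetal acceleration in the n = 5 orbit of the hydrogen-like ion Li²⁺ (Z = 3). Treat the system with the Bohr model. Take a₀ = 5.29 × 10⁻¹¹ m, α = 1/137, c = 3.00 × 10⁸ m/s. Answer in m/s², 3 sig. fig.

r = n²a₀/Z = 4.41 × 10⁻¹⁰ m, v = Zαc/n = 1.31 × 10⁶ m/s
a = v²/r = (1.31 × 10⁶)² / 4.41 × 10⁻¹⁰ = 3.92 × 10²¹ m/s²

3.92 × 10²¹ m/s²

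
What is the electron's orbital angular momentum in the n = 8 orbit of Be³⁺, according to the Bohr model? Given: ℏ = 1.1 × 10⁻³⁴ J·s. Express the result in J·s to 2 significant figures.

8.8 × 10⁻³⁴ J·s

L_n = nℏ = 8 × 1.1 × 10⁻³⁴ = 8.8 × 10⁻³⁴ J·s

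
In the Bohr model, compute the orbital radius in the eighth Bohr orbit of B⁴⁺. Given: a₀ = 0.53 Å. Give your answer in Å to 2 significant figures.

6.8 Å

r_n = n²a₀/Z = 8² × 0.53 / 5
    = 64 × 0.53 / 5 = 6.8 Å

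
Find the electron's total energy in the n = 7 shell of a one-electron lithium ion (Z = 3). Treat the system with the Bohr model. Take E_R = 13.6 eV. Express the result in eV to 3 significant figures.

E_n = −E_R·Z²/n² = −13.6 × 3²/7² = -2.50 eV

-2.50 eV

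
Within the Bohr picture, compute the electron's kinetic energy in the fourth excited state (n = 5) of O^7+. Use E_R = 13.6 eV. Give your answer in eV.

34.8 eV

For a Coulomb orbit the virial theorem gives K = −E_n.
E_n = −E_R·Z²/n², so K = E_R·Z²/n² = 13.6 × 8²/5² = 34.8 eV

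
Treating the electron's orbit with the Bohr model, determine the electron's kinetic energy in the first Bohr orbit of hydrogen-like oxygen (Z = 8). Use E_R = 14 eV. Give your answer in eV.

900 eV

For a Coulomb orbit the virial theorem gives K = −E_n.
E_n = −E_R·Z²/n², so K = E_R·Z²/n² = 14 × 8²/1² = 900 eV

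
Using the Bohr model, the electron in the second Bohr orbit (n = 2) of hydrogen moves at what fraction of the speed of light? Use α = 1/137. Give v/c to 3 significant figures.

0.00365

v_n = Zαc/n, so v/c = Zα/n = 1 × 0.00730 / 2 = 0.00365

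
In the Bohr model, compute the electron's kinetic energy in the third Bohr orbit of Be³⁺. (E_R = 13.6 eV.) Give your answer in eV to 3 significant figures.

24.2 eV

For a Coulomb orbit the virial theorem gives K = −E_n.
E_n = −E_R·Z²/n², so K = E_R·Z²/n² = 13.6 × 4²/3² = 24.2 eV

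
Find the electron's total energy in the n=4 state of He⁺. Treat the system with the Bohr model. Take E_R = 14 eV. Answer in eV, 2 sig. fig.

-3.5 eV

E_n = −E_R·Z²/n² = −14 × 2²/4² = -3.5 eV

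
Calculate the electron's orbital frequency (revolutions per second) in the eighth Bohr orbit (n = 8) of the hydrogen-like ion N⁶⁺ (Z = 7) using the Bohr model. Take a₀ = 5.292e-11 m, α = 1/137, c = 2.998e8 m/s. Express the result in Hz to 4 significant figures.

6.299e14 Hz

r = n²a₀/Z = 4.838e-10 m, v = Zαc/n = 1.915e6 m/s
f = v/(2πr) = 6.299e14 Hz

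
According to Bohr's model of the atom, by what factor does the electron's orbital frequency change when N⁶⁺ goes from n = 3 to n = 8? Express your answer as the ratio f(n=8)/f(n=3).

27/512

f ∝ Z^2 · n^-3; with Z fixed, f ∝ n^-3.
f(n=8)/f(n=3) = (8/3)^-3 = 27/512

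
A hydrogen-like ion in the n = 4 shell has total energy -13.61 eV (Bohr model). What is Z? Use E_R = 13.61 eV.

E_n = −E_R Z²/n² ⇒ Z² = −E_n n²/E_R = 13.61 × 4² / 13.61 ≈ 16.00
Z = 4

4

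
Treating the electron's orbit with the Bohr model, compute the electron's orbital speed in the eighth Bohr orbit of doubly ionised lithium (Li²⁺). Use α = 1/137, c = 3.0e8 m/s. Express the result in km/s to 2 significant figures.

v_n = Zαc/n = 3 × 0.0073 × 3.0e8 / 8
    = 820 km/s

820 km/s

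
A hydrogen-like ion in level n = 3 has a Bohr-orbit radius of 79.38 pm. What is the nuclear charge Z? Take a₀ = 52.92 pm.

r_n = n²a₀/Z ⇒ Z = n²a₀/r = 3² × 52.92 / 79.38 ≈ 6.00
Z = 6

6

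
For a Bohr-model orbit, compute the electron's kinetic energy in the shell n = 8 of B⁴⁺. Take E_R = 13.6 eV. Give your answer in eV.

5.31 eV

For a Coulomb orbit the virial theorem gives K = −E_n.
E_n = −E_R·Z²/n², so K = E_R·Z²/n² = 13.6 × 5²/8² = 5.31 eV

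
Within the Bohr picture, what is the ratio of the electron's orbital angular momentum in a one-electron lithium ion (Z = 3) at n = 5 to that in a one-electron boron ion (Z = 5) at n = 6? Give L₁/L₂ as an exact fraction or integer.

5/6

L = nℏ is independent of Z.
L₁/L₂ = n₁/n₂ = 5/6 = 5/6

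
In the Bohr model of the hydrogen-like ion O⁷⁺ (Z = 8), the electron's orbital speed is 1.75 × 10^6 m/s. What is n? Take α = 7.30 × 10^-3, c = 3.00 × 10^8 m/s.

v_n = Zαc/n ⇒ n = Zαc/v = 8 × 0.00730 × 3.00 × 10^8 / 1.75 × 10^6 ≈ 10.01
n = 10

10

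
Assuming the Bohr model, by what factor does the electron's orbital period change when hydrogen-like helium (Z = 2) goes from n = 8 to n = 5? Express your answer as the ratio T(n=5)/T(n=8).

T ∝ Z^-2 · n^3; with Z fixed, T ∝ n^3.
T(n=5)/T(n=8) = (5/8)^3 = 125/512

125/512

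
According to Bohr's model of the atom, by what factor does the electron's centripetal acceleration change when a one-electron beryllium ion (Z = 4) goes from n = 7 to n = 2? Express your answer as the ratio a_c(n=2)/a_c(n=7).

a_c ∝ Z^3 · n^-4; with Z fixed, a_c ∝ n^-4.
a_c(n=2)/a_c(n=7) = (2/7)^-4 = 2401/16

2401/16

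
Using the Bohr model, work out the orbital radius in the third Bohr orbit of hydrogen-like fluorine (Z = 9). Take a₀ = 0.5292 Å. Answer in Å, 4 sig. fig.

r_n = n²a₀/Z = 3² × 0.5292 / 9
    = 9 × 0.5292 / 9 = 0.5292 Å

0.5292 Å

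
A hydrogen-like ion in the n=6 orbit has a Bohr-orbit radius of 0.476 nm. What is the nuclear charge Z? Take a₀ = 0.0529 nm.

4

r_n = n²a₀/Z ⇒ Z = n²a₀/r = 6² × 0.0529 / 0.476 ≈ 4.00
Z = 4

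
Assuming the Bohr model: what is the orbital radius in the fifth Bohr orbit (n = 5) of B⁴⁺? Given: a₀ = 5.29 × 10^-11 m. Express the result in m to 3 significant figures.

r_n = n²a₀/Z = 5² × 5.29 × 10^-11 / 5
    = 25 × 5.29 × 10^-11 / 5 = 2.64 × 10^-10 m

2.64 × 10^-10 m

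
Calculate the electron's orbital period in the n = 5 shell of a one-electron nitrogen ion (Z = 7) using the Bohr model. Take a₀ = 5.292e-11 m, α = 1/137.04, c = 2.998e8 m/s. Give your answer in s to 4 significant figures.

3.877e-16 s

r = n²a₀/Z = 5²·5.292e-11/7 = 1.890e-10 m
v = Zαc/n = 7·0.007297·2.998e8/5 = 3.063e6 m/s
T = 2πr/v = 3.877e-16 s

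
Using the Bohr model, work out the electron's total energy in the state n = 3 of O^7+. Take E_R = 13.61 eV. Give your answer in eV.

E_n = −E_R·Z²/n² = −13.61 × 8²/3² = -96.78 eV

-96.78 eV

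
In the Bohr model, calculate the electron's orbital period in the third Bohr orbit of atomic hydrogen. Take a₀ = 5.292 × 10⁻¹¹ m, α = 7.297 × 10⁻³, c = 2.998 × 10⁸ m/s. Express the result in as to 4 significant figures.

4104 as

r = n²a₀/Z = 3²·5.292 × 10⁻¹¹/1 = 4.763 × 10⁻¹⁰ m
v = Zαc/n = 1·0.007297·2.998 × 10⁸/3 = 7.292 × 10⁵ m/s
T = 2πr/v = 4.104 × 10⁻¹⁵ s = 4104 as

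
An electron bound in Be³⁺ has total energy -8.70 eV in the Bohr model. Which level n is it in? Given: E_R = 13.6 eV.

5

E_n = −E_R Z²/n² ⇒ n² = E_R Z²/(−E_n) = 13.6 × 4² / 8.70 ≈ 25.01
n = 5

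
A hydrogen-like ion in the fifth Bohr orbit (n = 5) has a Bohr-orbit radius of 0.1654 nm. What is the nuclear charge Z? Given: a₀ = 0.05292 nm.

8

r_n = n²a₀/Z ⇒ Z = n²a₀/r = 5² × 0.05292 / 0.1654 ≈ 8.00
Z = 8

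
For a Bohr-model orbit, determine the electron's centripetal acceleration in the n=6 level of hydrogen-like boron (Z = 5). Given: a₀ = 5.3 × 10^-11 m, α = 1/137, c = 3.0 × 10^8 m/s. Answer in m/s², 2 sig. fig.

r = n²a₀/Z = 3.8 × 10^-10 m, v = Zαc/n = 1.8 × 10^6 m/s
a = v²/r = (1.8 × 10^6)² / 3.8 × 10^-10 = 8.7 × 10^21 m/s²

8.7 × 10^21 m/s²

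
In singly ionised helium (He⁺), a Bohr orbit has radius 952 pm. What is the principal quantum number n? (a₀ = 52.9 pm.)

6

r_n = n²a₀/Z ⇒ n² = rZ/a₀ = 952 × 2 / 52.9 ≈ 35.99
n = 6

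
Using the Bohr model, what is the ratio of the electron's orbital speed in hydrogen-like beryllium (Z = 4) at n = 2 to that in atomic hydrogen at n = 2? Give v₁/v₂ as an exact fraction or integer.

4

v ∝ Z^1 · n^-1
v₁/v₂ = (4/1)^1 · (2/2)^-1 = 4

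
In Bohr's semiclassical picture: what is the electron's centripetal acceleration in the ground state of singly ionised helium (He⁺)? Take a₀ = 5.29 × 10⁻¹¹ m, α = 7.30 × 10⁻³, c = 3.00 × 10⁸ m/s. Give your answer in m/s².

r = n²a₀/Z = 2.65 × 10⁻¹¹ m, v = Zαc/n = 4.38 × 10⁶ m/s
a = v²/r = (4.38 × 10⁶)² / 2.65 × 10⁻¹¹ = 7.25 × 10²³ m/s²

7.25 × 10²³ m/s²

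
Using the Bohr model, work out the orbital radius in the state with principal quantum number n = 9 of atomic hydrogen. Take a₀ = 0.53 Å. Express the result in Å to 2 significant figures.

43 Å

r_n = n²a₀/Z = 9² × 0.53 / 1
    = 81 × 0.53 / 1 = 43 Å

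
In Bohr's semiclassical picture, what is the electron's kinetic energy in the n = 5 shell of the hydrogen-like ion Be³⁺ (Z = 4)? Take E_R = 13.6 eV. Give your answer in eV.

For a Coulomb orbit the virial theorem gives K = −E_n.
E_n = −E_R·Z²/n², so K = E_R·Z²/n² = 13.6 × 4²/5² = 8.70 eV

8.70 eV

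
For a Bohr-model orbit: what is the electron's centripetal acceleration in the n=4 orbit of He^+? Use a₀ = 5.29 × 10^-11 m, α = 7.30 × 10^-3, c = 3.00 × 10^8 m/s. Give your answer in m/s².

r = n²a₀/Z = 4.23 × 10^-10 m, v = Zαc/n = 1.09 × 10^6 m/s
a = v²/r = (1.09 × 10^6)² / 4.23 × 10^-10 = 2.83 × 10^21 m/s²

2.83 × 10^21 m/s²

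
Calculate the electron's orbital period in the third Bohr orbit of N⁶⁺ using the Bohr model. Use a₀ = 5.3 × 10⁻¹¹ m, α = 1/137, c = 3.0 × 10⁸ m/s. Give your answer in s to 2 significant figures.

8.4 × 10⁻¹⁷ s

r = n²a₀/Z = 3²·5.3 × 10⁻¹¹/7 = 6.8 × 10⁻¹¹ m
v = Zαc/n = 7·0.0073·3.0 × 10⁸/3 = 5.1 × 10⁶ m/s
T = 2πr/v = 8.4 × 10⁻¹⁷ s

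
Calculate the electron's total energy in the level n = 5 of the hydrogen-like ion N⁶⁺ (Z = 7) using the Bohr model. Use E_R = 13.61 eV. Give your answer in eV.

-26.68 eV

E_n = −E_R·Z²/n² = −13.61 × 7²/5² = -26.68 eV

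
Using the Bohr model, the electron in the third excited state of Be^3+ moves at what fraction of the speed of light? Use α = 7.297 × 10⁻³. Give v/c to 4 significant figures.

0.007297

v_n = Zαc/n, so v/c = Zα/n = 4 × 0.007297 / 4 = 0.007297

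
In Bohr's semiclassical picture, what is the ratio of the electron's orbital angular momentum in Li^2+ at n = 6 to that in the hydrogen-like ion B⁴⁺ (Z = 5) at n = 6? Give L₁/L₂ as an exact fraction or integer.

1

L = nℏ is independent of Z.
L₁/L₂ = n₁/n₂ = 6/6 = 1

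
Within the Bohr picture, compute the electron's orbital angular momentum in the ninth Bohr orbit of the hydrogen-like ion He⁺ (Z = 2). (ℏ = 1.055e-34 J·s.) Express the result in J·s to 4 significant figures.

L_n = nℏ = 9 × 1.055e-34 = 9.495e-34 J·s

9.495e-34 J·s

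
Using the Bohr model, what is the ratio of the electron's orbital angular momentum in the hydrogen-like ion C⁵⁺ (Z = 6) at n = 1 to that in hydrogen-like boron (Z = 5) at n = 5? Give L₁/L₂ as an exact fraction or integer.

L = nℏ is independent of Z.
L₁/L₂ = n₁/n₂ = 1/5 = 1/5

1/5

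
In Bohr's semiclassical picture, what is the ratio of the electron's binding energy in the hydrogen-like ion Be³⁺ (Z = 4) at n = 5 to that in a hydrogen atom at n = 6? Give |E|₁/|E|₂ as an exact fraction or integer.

576/25

|E| ∝ Z^2 · n^-2
|E|₁/|E|₂ = (4/1)^2 · (5/6)^-2 = 576/25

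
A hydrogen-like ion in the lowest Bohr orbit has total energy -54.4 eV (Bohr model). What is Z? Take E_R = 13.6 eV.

2

E_n = −E_R Z²/n² ⇒ Z² = −E_n n²/E_R = 54.4 × 1² / 13.6 ≈ 4.00
Z = 2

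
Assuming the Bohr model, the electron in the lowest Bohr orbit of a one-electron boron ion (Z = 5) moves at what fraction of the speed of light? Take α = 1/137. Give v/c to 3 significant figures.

0.0365

v_n = Zαc/n, so v/c = Zα/n = 5 × 0.00730 / 1 = 0.0365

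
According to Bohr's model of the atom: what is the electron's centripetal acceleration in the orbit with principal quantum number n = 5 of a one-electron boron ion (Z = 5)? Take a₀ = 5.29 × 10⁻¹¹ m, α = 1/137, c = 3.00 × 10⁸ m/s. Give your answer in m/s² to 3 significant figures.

r = n²a₀/Z = 2.64 × 10⁻¹⁰ m, v = Zαc/n = 2.19 × 10⁶ m/s
a = v²/r = (2.19 × 10⁶)² / 2.64 × 10⁻¹⁰ = 1.81 × 10²² m/s²

1.81 × 10²² m/s²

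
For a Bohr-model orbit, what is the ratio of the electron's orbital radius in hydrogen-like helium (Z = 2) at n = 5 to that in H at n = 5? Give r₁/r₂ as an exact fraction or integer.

1/2

r ∝ Z^-1 · n^2
r₁/r₂ = (2/1)^-1 · (5/5)^2 = 1/2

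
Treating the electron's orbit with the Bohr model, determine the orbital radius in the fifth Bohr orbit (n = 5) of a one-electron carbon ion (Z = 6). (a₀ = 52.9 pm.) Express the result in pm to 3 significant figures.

r_n = n²a₀/Z = 5² × 52.9 / 6
    = 25 × 52.9 / 6 = 220 pm

220 pm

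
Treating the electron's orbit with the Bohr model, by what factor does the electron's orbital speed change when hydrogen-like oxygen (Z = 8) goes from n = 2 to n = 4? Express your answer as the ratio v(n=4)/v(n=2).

1/2

v ∝ Z^1 · n^-1; with Z fixed, v ∝ n^-1.
v(n=4)/v(n=2) = (4/2)^-1 = 1/2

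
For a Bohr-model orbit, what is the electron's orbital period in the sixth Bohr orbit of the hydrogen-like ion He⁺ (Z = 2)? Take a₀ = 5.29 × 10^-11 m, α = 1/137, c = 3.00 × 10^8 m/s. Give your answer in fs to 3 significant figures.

8.20 fs

r = n²a₀/Z = 6²·5.29 × 10^-11/2 = 9.52 × 10^-10 m
v = Zαc/n = 2·0.00730·3.00 × 10^8/6 = 7.30 × 10^5 m/s
T = 2πr/v = 8.20 × 10^-15 s = 8.20 fs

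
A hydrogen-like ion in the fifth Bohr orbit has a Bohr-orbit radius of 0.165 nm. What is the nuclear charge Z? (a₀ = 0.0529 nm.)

r_n = n²a₀/Z ⇒ Z = n²a₀/r = 5² × 0.0529 / 0.165 ≈ 8.02
Z = 8

8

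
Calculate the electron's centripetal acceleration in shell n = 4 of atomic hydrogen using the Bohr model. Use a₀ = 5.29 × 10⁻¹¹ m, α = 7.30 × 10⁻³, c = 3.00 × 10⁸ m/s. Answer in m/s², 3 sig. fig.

3.54 × 10²⁰ m/s²

r = n²a₀/Z = 8.46 × 10⁻¹⁰ m, v = Zαc/n = 5.47 × 10⁵ m/s
a = v²/r = (5.47 × 10⁵)² / 8.46 × 10⁻¹⁰ = 3.54 × 10²⁰ m/s²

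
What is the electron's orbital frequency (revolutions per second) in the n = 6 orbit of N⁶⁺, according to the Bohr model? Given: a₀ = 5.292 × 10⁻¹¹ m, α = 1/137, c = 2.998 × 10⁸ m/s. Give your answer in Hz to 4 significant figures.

r = n²a₀/Z = 2.722 × 10⁻¹⁰ m, v = Zαc/n = 2.553 × 10⁶ m/s
f = v/(2πr) = 1.493 × 10¹⁵ Hz

1.493 × 10¹⁵ Hz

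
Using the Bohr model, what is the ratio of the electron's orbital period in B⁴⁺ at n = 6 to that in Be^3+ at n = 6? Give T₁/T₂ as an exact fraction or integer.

16/25

T ∝ Z^-2 · n^3
T₁/T₂ = (5/4)^-2 · (6/6)^3 = 16/25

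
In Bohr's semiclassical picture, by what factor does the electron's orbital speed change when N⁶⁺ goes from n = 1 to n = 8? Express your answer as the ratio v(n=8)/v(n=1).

v ∝ Z^1 · n^-1; with Z fixed, v ∝ n^-1.
v(n=8)/v(n=1) = (8/1)^-1 = 1/8

1/8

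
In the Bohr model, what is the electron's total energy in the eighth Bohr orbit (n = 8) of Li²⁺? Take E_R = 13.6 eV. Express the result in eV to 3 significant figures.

E_n = −E_R·Z²/n² = −13.6 × 3²/8² = -1.91 eV

-1.91 eV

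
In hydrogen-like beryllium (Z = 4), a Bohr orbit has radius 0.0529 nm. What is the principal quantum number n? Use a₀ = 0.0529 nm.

r_n = n²a₀/Z ⇒ n² = rZ/a₀ = 0.0529 × 4 / 0.0529 ≈ 4.00
n = 2

2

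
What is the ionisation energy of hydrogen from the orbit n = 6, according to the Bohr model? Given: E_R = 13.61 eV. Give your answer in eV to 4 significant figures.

0.3781 eV

E_n = −E_R·Z²/n² = −13.61 × 1²/6² eV = -0.3781 eV
Ionisation energy = −E_n = 0.3781 eV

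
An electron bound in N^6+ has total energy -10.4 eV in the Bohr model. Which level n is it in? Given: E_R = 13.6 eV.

E_n = −E_R Z²/n² ⇒ n² = E_R Z²/(−E_n) = 13.6 × 7² / 10.4 ≈ 64.08
n = 8

8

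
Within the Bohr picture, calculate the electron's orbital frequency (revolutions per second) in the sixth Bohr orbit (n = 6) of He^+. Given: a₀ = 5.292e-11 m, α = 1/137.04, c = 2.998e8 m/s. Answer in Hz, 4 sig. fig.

1.218e14 Hz

r = n²a₀/Z = 9.526e-10 m, v = Zαc/n = 7.292e5 m/s
f = v/(2πr) = 1.218e14 Hz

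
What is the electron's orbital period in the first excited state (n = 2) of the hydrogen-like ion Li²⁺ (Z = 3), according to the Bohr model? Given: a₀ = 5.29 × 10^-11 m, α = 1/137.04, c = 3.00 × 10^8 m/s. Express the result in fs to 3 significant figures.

r = n²a₀/Z = 2²·5.29 × 10^-11/3 = 7.05 × 10^-11 m
v = Zαc/n = 3·0.00730·3.00 × 10^8/2 = 3.28 × 10^6 m/s
T = 2πr/v = 1.35 × 10^-16 s = 0.135 fs

0.135 fs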